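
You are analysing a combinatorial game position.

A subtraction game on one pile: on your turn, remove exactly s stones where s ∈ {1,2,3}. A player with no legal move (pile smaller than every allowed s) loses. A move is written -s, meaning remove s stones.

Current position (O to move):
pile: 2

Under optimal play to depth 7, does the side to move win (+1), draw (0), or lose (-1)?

value(2, O) = +1

ply 1, O at 2 | -1=-1→1; -2=+1→0*
ply 2: 0 is terminal -1 (X); from 2 depth 7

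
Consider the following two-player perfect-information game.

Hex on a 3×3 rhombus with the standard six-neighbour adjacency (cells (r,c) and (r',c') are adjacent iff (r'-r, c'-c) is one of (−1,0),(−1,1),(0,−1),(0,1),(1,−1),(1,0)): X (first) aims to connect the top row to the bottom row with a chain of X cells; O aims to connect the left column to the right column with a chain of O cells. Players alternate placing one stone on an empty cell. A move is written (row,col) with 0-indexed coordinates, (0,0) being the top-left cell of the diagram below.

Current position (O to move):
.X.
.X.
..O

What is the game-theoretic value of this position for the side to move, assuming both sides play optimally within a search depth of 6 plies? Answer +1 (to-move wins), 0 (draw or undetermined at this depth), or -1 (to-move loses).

p1 O@[.X./.X./..O]: (0,0)[OX./.X./..O]-1* (0,2)[.XO/.X./..O]-1 (1,0)[.X./OX./..O]-1 (1,2)[.X./.XO/..O]-1 (2,0)[.X./.X./O.O]-1 (2,1)[.X./.X./.OO]-1
p2 X@[OX./.X./..O]: (0,2)[OXX/.X./..O]+1* (1,0)[OX./XX./..O]+1 (1,2)[OX./.XX/..O]+1 (2,0)[OX./.X./X.O]+1 (2,1)[OX./.X./.XO]+1
p3 O@[OXX/.X./..O]: (1,0)[OXX/OX./..O]-1* (1,2)[OXX/.XO/..O]-1 (2,0)[OXX/.X./O.O]-1 (2,1)[OXX/.X./.OO]-1
p4 X@[OXX/OX./..O]: (1,2)[OXX/OXX/..O]+1* (2,0)[OXX/OX./X.O]+1 (2,1)[OXX/OX./.XO]+1
p5 O@[OXX/OXX/..O]: (2,0)[OXX/OXX/O.O]-1* (2,1)[OXX/OXX/.OO]-1
p6 X@[OXX/OXX/O.O]: (2,1)[OXX/OXX/OXO]+1*
p7 O@[OXX/OXX/OXO] terminal -1; root [.X./.X./..O] d6

value(.X./.X./..O, O) = -1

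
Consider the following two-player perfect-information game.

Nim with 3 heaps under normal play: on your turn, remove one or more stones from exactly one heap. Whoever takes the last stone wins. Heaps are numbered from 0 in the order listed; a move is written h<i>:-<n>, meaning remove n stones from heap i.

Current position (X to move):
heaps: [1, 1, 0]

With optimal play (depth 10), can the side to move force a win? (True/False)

X winning at [(1,1,0)]: False

[(1,1,0)] X move#1: h0:-1:-1/(0,1,0)*, h1:-1:-1/(1,0,0)
[(0,1,0)] O move#2: h1:-1:+1/(0,0,0)*
[(0,0,0)] end (terminal -1, X#3); searched (1,1,0) to 10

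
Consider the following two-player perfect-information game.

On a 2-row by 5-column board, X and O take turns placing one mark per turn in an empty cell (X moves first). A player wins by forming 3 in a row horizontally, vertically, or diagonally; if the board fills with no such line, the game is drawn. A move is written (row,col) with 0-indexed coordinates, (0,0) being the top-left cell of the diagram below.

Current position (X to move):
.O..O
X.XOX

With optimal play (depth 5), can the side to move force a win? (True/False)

X winning at [.O..O/X.XOX]: True

ply 1, X at .O..O/X.XOX | (0,0)=+0→XO..O/X.XOX; (0,2)=+0→.OX.O/X.XOX; (0,3)=+0→.O.XO/X.XOX; (1,1)=+1→.O..O/XXXOX*
ply 2: .O..O/XXXOX is terminal -1 (O); from .O..O/X.XOX depth 5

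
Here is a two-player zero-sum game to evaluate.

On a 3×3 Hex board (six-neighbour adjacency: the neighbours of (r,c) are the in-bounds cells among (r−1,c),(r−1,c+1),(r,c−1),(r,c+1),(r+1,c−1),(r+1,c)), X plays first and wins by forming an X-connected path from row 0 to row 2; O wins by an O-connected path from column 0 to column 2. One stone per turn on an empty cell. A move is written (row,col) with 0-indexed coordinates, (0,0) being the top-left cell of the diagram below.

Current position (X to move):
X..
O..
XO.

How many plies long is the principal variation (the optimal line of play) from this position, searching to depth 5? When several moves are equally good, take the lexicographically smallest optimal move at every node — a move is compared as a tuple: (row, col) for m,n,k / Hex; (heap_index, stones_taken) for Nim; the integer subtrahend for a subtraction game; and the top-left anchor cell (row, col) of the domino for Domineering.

p1 X@[X../O../XO.]: (0,1)[XX./O../XO.]-1 (0,2)[X.X/O../XO.]-1 (1,1)[X../OX./XO.]+1* (1,2)[X../O.X/XO.]-1 (2,2)[X../O../XOX]-1
p2 O@[X../OX./XO.]: (0,1)[XO./OX./XO.]-1* (0,2)[X.O/OX./XO.]-1 (1,2)[X../OXO/XO.]-1 (2,2)[X../OX./XOO]-1
p3 X@[XO./OX./XO.]: (0,2)[XOX/OX./XO.]+1* (1,2)[XO./OXX/XO.]-1 (2,2)[XO./OX./XOX]-1
p4 O@[XOX/OX./XO.] terminal -1; root [X../O../XO.] d5

PV length from [X../O../XO.]: 3 plies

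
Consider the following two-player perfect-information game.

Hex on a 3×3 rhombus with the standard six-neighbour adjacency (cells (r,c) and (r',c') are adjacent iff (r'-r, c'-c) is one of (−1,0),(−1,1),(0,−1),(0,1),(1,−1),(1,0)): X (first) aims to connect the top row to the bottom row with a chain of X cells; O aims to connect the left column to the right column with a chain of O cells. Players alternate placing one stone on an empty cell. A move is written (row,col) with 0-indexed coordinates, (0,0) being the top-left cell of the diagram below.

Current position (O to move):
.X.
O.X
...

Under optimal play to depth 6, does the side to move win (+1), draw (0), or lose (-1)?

value(.X./O.X/..., O) = -1

[.X./O.X/...] O move#1: (0,0):-1/OX./O.X/...*, (0,2):-1/.XO/O.X/..., (1,1):-1/.X./OOX/..., (2,0):-1/.X./O.X/O.., (2,1):-1/.X./O.X/.O., (2,2):-1/.X./O.X/..O
[OX./O.X/...] X move#2: (0,2):+1/OXX/O.X/...*, (1,1):+1/OX./OXX/..., (2,0):+1/OX./O.X/X.., (2,1):+1/OX./O.X/.X., (2,2):+1/OX./O.X/..X
[OXX/O.X/...] O move#3: (1,1):-1/OXX/OOX/...*, (2,0):-1/OXX/O.X/O.., (2,1):-1/OXX/O.X/.O., (2,2):-1/OXX/O.X/..O
[OXX/OOX/...] X move#4: (2,0):+1/OXX/OOX/X..*, (2,1):+1/OXX/OOX/.X., (2,2):+1/OXX/OOX/..X
[OXX/OOX/X..] O move#5: (2,1):-1/OXX/OOX/XO.*, (2,2):-1/OXX/OOX/X.O
[OXX/OOX/XO.] X move#6: (2,2):+1/OXX/OOX/XOX*
[OXX/OOX/XOX] end (terminal -1, O#7); searched .X./O.X/... to 6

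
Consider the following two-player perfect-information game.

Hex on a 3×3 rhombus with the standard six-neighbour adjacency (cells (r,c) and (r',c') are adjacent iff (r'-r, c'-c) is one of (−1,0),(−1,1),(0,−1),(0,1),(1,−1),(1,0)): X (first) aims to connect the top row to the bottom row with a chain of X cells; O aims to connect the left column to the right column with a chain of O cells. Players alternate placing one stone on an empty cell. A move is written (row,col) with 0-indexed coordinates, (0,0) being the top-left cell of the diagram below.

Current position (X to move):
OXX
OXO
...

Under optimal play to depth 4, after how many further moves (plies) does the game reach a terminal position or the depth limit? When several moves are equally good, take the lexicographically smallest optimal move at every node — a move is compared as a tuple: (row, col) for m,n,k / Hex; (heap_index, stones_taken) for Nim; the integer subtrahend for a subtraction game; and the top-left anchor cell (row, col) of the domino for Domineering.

ply 1, X at OXX/OXO/... | (2,0)=+1→OXX/OXO/X..*; (2,1)=+1→OXX/OXO/.X.; (2,2)=+1→OXX/OXO/..X
ply 2: OXX/OXO/X.. is terminal -1 (O); from OXX/OXO/... depth 4

PV length from [OXX/OXO/...]: 1 ply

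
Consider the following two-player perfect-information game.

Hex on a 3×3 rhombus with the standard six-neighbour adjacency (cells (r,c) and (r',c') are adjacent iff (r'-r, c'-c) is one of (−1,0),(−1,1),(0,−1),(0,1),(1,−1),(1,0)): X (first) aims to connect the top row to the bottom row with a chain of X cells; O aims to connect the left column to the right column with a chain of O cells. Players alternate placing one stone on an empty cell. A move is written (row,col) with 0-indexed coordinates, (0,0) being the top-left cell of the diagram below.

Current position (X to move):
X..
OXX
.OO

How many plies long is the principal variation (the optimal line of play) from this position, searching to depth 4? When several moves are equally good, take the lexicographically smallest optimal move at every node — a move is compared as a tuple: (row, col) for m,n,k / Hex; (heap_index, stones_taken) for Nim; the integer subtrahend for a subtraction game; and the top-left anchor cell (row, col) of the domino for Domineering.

PV length from [X../OXX/.OO]: 3 plies

[X../OXX/.OO] X move#1: (0,1):-1/XX./OXX/.OO, (0,2):-1/X.X/OXX/.OO, (2,0):+1/X../OXX/XOO*
[X../OXX/XOO] O move#2: (0,1):-1/XO./OXX/XOO*, (0,2):-1/X.O/OXX/XOO
[XO./OXX/XOO] X move#3: (0,2):+1/XOX/OXX/XOO*
[XOX/OXX/XOO] end (terminal -1, O#4); searched X../OXX/.OO to 4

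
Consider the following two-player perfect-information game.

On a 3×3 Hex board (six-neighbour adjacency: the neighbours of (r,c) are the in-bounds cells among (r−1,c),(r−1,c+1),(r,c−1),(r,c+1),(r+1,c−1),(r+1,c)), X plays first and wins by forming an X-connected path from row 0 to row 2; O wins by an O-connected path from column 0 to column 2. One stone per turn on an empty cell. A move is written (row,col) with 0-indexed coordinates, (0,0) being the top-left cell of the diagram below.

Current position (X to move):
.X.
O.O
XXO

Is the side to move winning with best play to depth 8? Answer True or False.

ply 1, X at .X./O.O/XXO | (0,0)=-1→XX./O.O/XXO; (0,2)=-1→.XX/O.O/XXO; (1,1)=+1→.X./OXO/XXO*
ply 2: .X./OXO/XXO is terminal -1 (O); from .X./O.O/XXO depth 8

X winning at [.X./O.O/XXO]: True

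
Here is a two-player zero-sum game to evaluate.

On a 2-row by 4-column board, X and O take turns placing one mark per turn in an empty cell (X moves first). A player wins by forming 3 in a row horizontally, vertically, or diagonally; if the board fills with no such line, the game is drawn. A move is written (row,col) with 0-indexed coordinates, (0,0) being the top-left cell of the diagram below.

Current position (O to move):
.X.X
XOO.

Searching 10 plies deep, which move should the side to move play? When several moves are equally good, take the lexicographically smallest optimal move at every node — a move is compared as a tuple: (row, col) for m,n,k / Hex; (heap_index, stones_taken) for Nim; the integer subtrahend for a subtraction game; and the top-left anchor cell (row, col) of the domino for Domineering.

ply 1, O at .X.X/XOO. | (0,0)=-1→OX.X/XOO.; (0,2)=+0→.XOX/XOO.; (1,3)=+1→.X.X/XOOO*
ply 2: .X.X/XOOO is terminal -1 (X); from .X.X/XOO. depth 10

O's best at [.X.X/XOO.]: (1,3)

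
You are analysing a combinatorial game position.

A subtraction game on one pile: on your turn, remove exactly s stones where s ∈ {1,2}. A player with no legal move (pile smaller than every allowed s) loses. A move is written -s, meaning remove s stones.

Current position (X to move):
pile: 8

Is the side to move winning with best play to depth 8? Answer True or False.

[8] X move#1: -1:-1/7, -2:+1/6*
[6] O move#2: -1:-1/5*, -2:-1/4
[5] X move#3: -1:-1/4, -2:+1/3*
[3] O move#4: -1:-1/2*, -2:-1/1
[2] X move#5: -1:-1/1, -2:+1/0*
[0] end (terminal -1, O#6); searched 8 to 8

X winning at [8]: True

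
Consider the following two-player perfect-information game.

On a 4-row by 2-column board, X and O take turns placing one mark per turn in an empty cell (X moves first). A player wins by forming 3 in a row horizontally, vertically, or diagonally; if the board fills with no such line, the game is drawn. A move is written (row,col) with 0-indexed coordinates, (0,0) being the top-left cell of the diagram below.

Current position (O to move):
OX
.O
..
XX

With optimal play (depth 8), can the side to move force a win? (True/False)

p1 O@[OX/.O/../XX]: (1,0)[OX/OO/../XX]+0* (2,0)[OX/.O/O./XX]+0 (2,1)[OX/.O/.O/XX]+0
p2 X@[OX/OO/../XX]: (2,0)[OX/OO/X./XX]+0* (2,1)[OX/OO/.X/XX]-1
p3 O@[OX/OO/X./XX]: (2,1)[OX/OO/XO/XX]+0*
p4 X@[OX/OO/XO/XX] terminal +0; root [OX/.O/../XX] d8

O winning at [OX/.O/../XX]: False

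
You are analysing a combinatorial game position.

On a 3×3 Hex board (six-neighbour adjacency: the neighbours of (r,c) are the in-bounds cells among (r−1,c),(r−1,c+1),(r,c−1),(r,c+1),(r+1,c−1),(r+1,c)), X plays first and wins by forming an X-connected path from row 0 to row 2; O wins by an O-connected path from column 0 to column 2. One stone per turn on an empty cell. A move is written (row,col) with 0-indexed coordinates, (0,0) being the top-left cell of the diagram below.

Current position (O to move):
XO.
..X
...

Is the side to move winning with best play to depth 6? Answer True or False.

p1 O@[XO./..X/...]: (0,2)[XOO/..X/...]-1* (1,0)[XO./O.X/...]-1 (1,1)[XO./.OX/...]-1 (2,0)[XO./..X/O..]-1 (2,1)[XO./..X/.O.]-1 (2,2)[XO./..X/..O]-1
p2 X@[XOO/..X/...]: (1,0)[XOO/X.X/...]+1* (1,1)[XOO/.XX/...]-1 (2,0)[XOO/..X/X..]-1 (2,1)[XOO/..X/.X.]-1 (2,2)[XOO/..X/..X]-1
p3 O@[XOO/X.X/...]: (1,1)[XOO/XOX/...]-1* (2,0)[XOO/X.X/O..]-1 (2,1)[XOO/X.X/.O.]-1 (2,2)[XOO/X.X/..O]-1
p4 X@[XOO/XOX/...]: (2,0)[XOO/XOX/X..]+1* (2,1)[XOO/XOX/.X.]-1 (2,2)[XOO/XOX/..X]-1
p5 O@[XOO/XOX/X..] terminal -1; root [XO./..X/...] d6

O winning at [XO./..X/...]: False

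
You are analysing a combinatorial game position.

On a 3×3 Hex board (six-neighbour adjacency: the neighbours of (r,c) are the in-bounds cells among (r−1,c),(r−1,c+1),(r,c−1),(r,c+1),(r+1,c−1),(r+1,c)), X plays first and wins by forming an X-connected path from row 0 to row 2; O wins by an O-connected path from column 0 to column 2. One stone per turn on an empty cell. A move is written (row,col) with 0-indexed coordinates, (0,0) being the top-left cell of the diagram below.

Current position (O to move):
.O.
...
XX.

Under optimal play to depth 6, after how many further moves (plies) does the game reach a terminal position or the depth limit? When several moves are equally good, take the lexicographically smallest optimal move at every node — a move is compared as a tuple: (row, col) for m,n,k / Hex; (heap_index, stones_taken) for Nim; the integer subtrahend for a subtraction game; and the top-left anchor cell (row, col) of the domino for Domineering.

p1 O@[.O./.../XX.]: (0,0)[OO./.../XX.]-1 (0,2)[.OO/.../XX.]+1* (1,0)[.O./O../XX.]-1 (1,1)[.O./.O./XX.]+1 (1,2)[.O./..O/XX.]+1 (2,2)[.O./.../XXO]-1
p2 X@[.OO/.../XX.]: (0,0)[XOO/.../XX.]-1* (1,0)[.OO/X../XX.]-1 (1,1)[.OO/.X./XX.]-1 (1,2)[.OO/..X/XX.]-1 (2,2)[.OO/.../XXX]-1
p3 O@[XOO/.../XX.]: (1,0)[XOO/O../XX.]+1* (1,1)[XOO/.O./XX.]-1 (1,2)[XOO/..O/XX.]-1 (2,2)[XOO/.../XXO]-1
p4 X@[XOO/O../XX.] terminal -1; root [.O./.../XX.] d6

PV length from [.O./.../XX.]: 3 plies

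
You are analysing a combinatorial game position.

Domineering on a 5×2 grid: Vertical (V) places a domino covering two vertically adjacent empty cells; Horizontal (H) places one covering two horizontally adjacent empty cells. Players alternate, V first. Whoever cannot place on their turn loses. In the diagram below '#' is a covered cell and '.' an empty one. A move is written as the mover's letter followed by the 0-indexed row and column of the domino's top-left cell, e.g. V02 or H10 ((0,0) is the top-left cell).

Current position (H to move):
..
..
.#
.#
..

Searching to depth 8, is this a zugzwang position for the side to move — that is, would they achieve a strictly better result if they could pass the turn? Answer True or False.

[../../.#/.#/..] H move#1: H00:+1/##/../.#/.#/..*, H10:+1/../##/.#/.#/.., H40:-1/../../.#/.#/##
[##/../.#/.#/..] V move#2: V10:-1/##/#./##/.#/..*, V20:-1/##/../##/##/.., V30:-1/##/../.#/##/#.
[##/#./##/.#/..] H move#3: H40:+1/##/#./##/.#/##*
[##/#./##/.#/##] end (terminal -1, V#4); searched ../../.#/.#/.. to 8
pass branch (V moves first from the same position):
  | [../../.#/.#/..] V move#1: V00:+1/#./#./.#/.#/..*, V01:+1/.#/.#/.#/.#/.., V10:+1/../#./##/.#/.., V20:-1/../../##/##/.., V30:-1/../../.#/##/#.
  | [#./#./.#/.#/..] H move#2: H40:-1/#./#./.#/.#/##*
  | [#./#./.#/.#/##] V move#3: V01:+1/##/##/.#/.#/##*, V20:+1/#./#./##/##/##
  | [##/##/.#/.#/##] end (terminal -1, H#4); searched ../../.#/.#/.. to 8
H moving scores +1; H passing scores -1

zugzwang(../../.#/.#/.., H) = False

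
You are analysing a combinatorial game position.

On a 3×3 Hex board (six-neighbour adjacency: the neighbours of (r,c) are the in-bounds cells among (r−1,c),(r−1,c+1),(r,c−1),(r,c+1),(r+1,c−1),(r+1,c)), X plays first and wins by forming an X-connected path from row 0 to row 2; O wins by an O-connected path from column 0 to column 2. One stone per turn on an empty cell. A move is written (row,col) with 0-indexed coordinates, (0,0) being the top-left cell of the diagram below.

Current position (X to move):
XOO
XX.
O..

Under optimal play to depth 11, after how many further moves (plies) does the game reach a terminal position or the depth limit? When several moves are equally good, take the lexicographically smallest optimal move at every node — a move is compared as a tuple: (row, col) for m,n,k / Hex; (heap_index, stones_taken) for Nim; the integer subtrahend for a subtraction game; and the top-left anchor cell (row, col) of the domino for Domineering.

ply 1, X at XOO/XX./O.. | (1,2)=+1→XOO/XXX/O..*; (2,1)=+1→XOO/XX./OX.; (2,2)=+1→XOO/XX./O.X
ply 2, O at XOO/XXX/O.. | (2,1)=-1→XOO/XXX/OO.*; (2,2)=-1→XOO/XXX/O.O
ply 3, X at XOO/XXX/OO. | (2,2)=+1→XOO/XXX/OOX*
ply 4: XOO/XXX/OOX is terminal -1 (O); from XOO/XX./O.. depth 11

PV length from [XOO/XX./O..]: 3 plies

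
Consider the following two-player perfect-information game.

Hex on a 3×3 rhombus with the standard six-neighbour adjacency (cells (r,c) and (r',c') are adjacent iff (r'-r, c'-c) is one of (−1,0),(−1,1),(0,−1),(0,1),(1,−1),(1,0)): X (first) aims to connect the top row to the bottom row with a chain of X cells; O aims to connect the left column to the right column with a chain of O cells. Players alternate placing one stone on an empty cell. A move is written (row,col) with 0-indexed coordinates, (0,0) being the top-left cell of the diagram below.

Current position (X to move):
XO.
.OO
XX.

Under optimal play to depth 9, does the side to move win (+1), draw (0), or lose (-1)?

value(XO./.OO/XX., X) = +1

[XO./.OO/XX.] X move#1: (0,2):-1/XOX/.OO/XX., (1,0):+1/XO./XOO/XX.*, (2,2):-1/XO./.OO/XXX
[XO./XOO/XX.] end (terminal -1, O#2); searched XO./.OO/XX. to 9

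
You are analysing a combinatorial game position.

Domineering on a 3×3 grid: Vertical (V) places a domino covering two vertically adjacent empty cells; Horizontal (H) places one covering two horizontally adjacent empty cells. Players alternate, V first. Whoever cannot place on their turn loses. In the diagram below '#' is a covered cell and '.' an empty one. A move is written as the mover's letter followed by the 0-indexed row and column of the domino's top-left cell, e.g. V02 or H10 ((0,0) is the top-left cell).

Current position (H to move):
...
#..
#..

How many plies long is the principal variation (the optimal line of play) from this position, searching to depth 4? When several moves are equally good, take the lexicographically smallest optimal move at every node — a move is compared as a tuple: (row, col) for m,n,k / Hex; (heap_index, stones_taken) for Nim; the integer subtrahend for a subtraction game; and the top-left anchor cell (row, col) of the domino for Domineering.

ply 1, H at .../#../#.. | H00=-1→##./#../#..; H01=-1→.##/#../#..; H11=+1→.../###/#..*; H21=-1→.../#../###
ply 2: .../###/#.. is terminal -1 (V); from .../#../#.. depth 4

PV length from [.../#../#..]: 1 ply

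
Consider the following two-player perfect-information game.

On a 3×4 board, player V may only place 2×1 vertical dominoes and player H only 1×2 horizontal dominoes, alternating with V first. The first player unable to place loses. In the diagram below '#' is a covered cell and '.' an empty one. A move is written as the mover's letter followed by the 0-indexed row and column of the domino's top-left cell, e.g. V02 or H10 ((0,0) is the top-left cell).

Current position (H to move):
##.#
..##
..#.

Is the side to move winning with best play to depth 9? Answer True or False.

[##.#/..##/..#.] H move#1: H10:+1/##.#/####/..#.*, H20:+1/##.#/..##/###.
[##.#/####/..#.] end (terminal -1, V#2); searched ##.#/..##/..#. to 9

H winning at [##.#/..##/..#.]: True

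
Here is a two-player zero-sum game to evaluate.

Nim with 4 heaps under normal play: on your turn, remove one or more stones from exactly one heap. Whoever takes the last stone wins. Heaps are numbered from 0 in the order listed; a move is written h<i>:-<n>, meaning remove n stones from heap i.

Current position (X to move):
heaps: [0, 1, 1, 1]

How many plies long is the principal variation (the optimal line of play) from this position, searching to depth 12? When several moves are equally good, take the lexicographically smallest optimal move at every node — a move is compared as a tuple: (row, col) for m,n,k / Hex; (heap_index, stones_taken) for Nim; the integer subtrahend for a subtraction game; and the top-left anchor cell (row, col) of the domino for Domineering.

[(0,1,1,1)] X move#1: h1:-1:+1/(0,0,1,1)*, h2:-1:+1/(0,1,0,1), h3:-1:+1/(0,1,1,0)
[(0,0,1,1)] O move#2: h2:-1:-1/(0,0,0,1)*, h3:-1:-1/(0,0,1,0)
[(0,0,0,1)] X move#3: h3:-1:+1/(0,0,0,0)*
[(0,0,0,0)] end (terminal -1, O#4); searched (0,1,1,1) to 12

PV length from [(0,1,1,1)]: 3 plies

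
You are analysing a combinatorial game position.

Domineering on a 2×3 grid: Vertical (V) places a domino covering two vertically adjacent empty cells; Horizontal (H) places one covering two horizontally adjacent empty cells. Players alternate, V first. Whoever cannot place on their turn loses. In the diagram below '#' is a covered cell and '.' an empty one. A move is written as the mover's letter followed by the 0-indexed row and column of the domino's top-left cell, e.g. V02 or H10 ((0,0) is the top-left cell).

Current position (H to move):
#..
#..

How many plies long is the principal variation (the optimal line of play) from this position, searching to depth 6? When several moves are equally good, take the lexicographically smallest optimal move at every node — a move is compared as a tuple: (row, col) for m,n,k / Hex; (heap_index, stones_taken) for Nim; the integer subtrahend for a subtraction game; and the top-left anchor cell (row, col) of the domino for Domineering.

[#../#..] H move#1: H01:+1/###/#..*, H11:+1/#../###
[###/#..] end (terminal -1, V#2); searched #../#.. to 6

PV length from [#../#..]: 1 ply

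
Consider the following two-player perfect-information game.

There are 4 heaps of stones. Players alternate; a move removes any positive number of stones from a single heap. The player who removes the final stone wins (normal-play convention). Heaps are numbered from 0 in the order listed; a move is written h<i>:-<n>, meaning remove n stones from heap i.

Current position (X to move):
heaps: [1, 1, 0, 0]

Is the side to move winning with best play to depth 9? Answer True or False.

ply 1, X at (1,1,0,0) | h0:-1=-1→(0,1,0,0)*; h1:-1=-1→(1,0,0,0)
ply 2, O at (0,1,0,0) | h1:-1=+1→(0,0,0,0)*
ply 3: (0,0,0,0) is terminal -1 (X); from (1,1,0,0) depth 9

X winning at [(1,1,0,0)]: False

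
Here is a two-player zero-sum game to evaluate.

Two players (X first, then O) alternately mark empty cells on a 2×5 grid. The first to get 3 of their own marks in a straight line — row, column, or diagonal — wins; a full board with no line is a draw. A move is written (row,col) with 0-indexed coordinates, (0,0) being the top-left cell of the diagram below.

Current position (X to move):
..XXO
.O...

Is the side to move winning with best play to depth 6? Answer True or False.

X winning at [..XXO/.O...]: True

ply 1, X at ..XXO/.O... | (0,0)=+0→X.XXO/.O...; (0,1)=+1→.XXXO/.O...*; (1,0)=+0→..XXO/XO...; (1,2)=+0→..XXO/.OX..; (1,3)=+0→..XXO/.O.X.; (1,4)=+0→..XXO/.O..X
ply 2: .XXXO/.O... is terminal -1 (O); from ..XXO/.O... depth 6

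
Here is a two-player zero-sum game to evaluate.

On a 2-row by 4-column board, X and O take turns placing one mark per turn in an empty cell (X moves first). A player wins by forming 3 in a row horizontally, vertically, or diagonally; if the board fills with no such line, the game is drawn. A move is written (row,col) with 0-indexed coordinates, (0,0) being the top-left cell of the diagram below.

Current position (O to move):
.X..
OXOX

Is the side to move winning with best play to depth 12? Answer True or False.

[.X../OXOX] O move#1: (0,0):+0/OX../OXOX*, (0,2):+0/.XO./OXOX, (0,3):+0/.X.O/OXOX
[OX../OXOX] X move#2: (0,2):+0/OXX./OXOX*, (0,3):+0/OX.X/OXOX
[OXX./OXOX] O move#3: (0,3):+0/OXXO/OXOX*
[OXXO/OXOX] end (terminal +0, X#4); searched .X../OXOX to 12

O winning at [.X../OXOX]: False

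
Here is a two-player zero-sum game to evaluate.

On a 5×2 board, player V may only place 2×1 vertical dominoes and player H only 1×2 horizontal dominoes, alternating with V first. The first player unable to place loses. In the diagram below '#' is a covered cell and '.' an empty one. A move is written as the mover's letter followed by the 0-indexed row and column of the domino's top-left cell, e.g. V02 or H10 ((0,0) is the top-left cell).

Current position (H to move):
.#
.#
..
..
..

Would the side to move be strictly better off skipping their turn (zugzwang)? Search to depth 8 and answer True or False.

p1 H@[.#/.#/../../..]: H20[.#/.#/##/../..]-1 H30[.#/.#/../##/..]+1* H40[.#/.#/../../##]-1
p2 V@[.#/.#/../##/..]: V00[##/##/../##/..]-1* V10[.#/##/#./##/..]-1
p3 H@[##/##/../##/..]: H20[##/##/##/##/..]+1* H40[##/##/../##/##]+1
p4 V@[##/##/##/##/..] terminal -1; root [.#/.#/../../..] d8
suppose H passes — search the same position with V to move:
pass> p1 V@[.#/.#/../../..]: V00[##/##/../../..]-1 V10[.#/##/#./../..]-1 V20[.#/.#/#./#./..]+1* V21[.#/.#/.#/.#/..]+1 V30[.#/.#/../#./#.]+1 V31[.#/.#/../.#/.#]+1
pass> p2 H@[.#/.#/#./#./..]: H40[.#/.#/#./#./##]-1*
pass> p3 V@[.#/.#/#./#./##]: V00[##/##/#./#./##]+1* V21[.#/.#/##/##/##]+1
pass> p4 H@[##/##/#./#./##] terminal -1; root [.#/.#/../../..] d8
for H: play +1, pass -1

zugzwang(.#/.#/../../.., H) = False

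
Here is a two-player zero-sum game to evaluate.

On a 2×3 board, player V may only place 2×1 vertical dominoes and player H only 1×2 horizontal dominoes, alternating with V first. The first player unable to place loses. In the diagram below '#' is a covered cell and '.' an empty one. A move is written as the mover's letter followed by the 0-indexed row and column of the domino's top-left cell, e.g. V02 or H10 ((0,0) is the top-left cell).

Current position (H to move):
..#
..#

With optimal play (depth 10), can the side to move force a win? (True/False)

ply 1, H at ..#/..# | H00=+1→###/..#*; H10=+1→..#/###
ply 2: ###/..# is terminal -1 (V); from ..#/..# depth 10

H winning at [..#/..#]: True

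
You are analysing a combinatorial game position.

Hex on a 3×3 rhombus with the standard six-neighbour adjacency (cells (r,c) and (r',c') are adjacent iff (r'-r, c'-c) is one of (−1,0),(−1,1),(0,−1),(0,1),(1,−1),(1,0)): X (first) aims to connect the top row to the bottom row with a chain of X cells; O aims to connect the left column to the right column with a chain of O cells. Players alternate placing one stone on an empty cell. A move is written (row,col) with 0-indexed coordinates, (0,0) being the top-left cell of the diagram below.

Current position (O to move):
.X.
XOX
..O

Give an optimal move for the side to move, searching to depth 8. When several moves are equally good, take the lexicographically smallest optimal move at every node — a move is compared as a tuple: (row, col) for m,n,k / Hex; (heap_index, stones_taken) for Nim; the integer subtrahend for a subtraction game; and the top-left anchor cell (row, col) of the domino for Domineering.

[.X./XOX/..O] O move#1: (0,0):-1/OX./XOX/..O, (0,2):-1/.XO/XOX/..O, (2,0):+1/.X./XOX/O.O*, (2,1):-1/.X./XOX/.OO
[.X./XOX/O.O] X move#2: (0,0):-1/XX./XOX/O.O*, (0,2):-1/.XX/XOX/O.O, (2,1):-1/.X./XOX/OXO
[XX./XOX/O.O] O move#3: (0,2):+1/XXO/XOX/O.O*, (2,1):+1/XX./XOX/OOO
[XXO/XOX/O.O] end (terminal -1, X#4); searched .X./XOX/..O to 8

O's best at [.X./XOX/..O]: (2,0)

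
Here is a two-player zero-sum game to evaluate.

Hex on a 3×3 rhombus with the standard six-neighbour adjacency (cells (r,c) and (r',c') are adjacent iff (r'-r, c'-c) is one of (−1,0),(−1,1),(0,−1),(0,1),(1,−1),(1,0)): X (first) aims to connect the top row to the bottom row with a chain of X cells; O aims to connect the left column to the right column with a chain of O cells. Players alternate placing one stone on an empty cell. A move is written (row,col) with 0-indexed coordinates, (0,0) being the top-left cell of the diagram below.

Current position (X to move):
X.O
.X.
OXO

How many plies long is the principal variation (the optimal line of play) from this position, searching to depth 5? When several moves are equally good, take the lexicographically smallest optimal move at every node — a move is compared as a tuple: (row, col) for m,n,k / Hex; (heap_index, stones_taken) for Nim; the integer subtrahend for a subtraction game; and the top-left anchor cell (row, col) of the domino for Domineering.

PV length from [X.O/.X./OXO]: 1 ply

p1 X@[X.O/.X./OXO]: (0,1)[XXO/.X./OXO]+1* (1,0)[X.O/XX./OXO]+1 (1,2)[X.O/.XX/OXO]+1
p2 O@[XXO/.X./OXO] terminal -1; root [X.O/.X./OXO] d5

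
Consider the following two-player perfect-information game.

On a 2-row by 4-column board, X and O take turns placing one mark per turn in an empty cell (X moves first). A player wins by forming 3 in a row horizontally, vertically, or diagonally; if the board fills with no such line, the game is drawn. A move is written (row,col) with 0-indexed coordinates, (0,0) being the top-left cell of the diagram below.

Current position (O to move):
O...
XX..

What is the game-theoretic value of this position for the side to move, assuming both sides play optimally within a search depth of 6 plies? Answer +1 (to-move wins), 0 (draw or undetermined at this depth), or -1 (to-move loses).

[O.../XX..] O move#1: (0,1):-1/OO../XX.., (0,2):-1/O.O./XX.., (0,3):-1/O..O/XX.., (1,2):+0/O.../XXO.*, (1,3):-1/O.../XX.O
[O.../XXO.] X move#2: (0,1):+0/OX../XXO.*, (0,2):+0/O.X./XXO., (0,3):+0/O..X/XXO., (1,3):+0/O.../XXOX
[OX../XXO.] O move#3: (0,2):+0/OXO./XXO.*, (0,3):+0/OX.O/XXO., (1,3):+0/OX../XXOO
[OXO./XXO.] X move#4: (0,3):+0/OXOX/XXO.*, (1,3):+0/OXO./XXOX
[OXOX/XXO.] O move#5: (1,3):+0/OXOX/XXOO*
[OXOX/XXOO] end (terminal +0, X#6); searched O.../XX.. to 6

value(O.../XX.., O) = 0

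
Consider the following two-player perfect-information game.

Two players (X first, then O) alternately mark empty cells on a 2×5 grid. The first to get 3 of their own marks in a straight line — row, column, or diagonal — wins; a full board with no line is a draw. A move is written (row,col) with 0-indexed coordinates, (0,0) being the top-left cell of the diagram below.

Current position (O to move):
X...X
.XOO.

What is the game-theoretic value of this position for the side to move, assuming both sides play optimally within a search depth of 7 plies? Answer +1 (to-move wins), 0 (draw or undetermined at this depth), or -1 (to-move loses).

ply 1, O at X...X/.XOO. | (0,1)=+0→XO..X/.XOO.; (0,2)=+0→X.O.X/.XOO.; (0,3)=+0→X..OX/.XOO.; (1,0)=+0→X...X/OXOO.; (1,4)=+1→X...X/.XOOO*
ply 2: X...X/.XOOO is terminal -1 (X); from X...X/.XOO. depth 7

value(X...X/.XOO., O) = +1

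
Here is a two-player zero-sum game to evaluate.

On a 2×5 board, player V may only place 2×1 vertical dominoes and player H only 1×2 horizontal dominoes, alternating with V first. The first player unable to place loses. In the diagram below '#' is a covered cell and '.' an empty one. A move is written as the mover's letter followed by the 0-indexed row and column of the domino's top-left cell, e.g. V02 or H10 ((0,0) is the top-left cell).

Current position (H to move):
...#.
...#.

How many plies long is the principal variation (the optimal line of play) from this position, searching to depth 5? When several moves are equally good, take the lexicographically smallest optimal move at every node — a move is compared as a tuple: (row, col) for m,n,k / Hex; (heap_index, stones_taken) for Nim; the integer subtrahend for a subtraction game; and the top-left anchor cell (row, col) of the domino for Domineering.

ply 1, H at ...#./...#. | H00=-1→##.#./...#.*; H01=-1→.###./...#.; H10=-1→...#./##.#.; H11=-1→...#./.###.
ply 2, V at ##.#./...#. | V02=+1→####./..##.*; V04=-1→##.##/...##
ply 3, H at ####./..##. | H10=-1→####./####.*
ply 4, V at ####./####. | V04=+1→#####/#####*
ply 5: #####/##### is terminal -1 (H); from ...#./...#. depth 5

PV length from [...#./...#.]: 4 plies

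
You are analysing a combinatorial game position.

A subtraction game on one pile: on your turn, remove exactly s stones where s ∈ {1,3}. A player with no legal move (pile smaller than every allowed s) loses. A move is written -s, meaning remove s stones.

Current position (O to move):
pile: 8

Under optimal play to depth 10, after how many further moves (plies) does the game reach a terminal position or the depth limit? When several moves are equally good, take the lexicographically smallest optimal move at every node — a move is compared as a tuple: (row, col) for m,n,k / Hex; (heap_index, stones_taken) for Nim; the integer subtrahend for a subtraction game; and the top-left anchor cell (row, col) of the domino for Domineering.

PV length from [8]: 8 plies

p1 O@[8]: -1[7]-1* -3[5]-1
p2 X@[7]: -1[6]+1* -3[4]+1
p3 O@[6]: -1[5]-1* -3[3]-1
p4 X@[5]: -1[4]+1* -3[2]+1
p5 O@[4]: -1[3]-1* -3[1]-1
p6 X@[3]: -1[2]+1* -3[0]+1
p7 O@[2]: -1[1]-1*
p8 X@[1]: -1[0]+1*
p9 O@[0] terminal -1; root [8] d10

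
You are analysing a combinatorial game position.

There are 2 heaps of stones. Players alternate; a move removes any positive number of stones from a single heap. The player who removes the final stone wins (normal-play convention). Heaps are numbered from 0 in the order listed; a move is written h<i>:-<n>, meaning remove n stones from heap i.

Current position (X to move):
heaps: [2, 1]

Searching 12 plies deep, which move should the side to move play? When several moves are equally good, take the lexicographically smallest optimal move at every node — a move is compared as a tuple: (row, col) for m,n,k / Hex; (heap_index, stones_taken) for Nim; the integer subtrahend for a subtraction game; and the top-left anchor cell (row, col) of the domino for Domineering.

[(2,1)] X move#1: h0:-1:+1/(1,1)*, h0:-2:-1/(0,1), h1:-1:-1/(2,0)
[(1,1)] O move#2: h0:-1:-1/(0,1)*, h1:-1:-1/(1,0)
[(0,1)] X move#3: h1:-1:+1/(0,0)*
[(0,0)] end (terminal -1, O#4); searched (2,1) to 12

X's best at [(2,1)]: h0:-1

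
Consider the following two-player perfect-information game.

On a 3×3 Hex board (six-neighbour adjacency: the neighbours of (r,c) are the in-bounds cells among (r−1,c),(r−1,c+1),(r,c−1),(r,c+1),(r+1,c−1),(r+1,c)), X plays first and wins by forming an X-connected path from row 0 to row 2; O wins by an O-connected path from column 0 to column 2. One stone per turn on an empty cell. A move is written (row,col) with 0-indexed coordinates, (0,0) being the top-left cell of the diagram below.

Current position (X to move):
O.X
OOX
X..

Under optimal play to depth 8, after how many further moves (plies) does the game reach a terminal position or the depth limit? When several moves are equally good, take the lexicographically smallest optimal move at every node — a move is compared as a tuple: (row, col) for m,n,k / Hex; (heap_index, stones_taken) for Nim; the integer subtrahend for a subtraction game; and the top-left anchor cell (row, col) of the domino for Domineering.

PV length from [O.X/OOX/X..]: 3 plies

ply 1, X at O.X/OOX/X.. | (0,1)=+1→OXX/OOX/X..*; (2,1)=+1→O.X/OOX/XX.; (2,2)=+1→O.X/OOX/X.X
ply 2, O at OXX/OOX/X.. | (2,1)=-1→OXX/OOX/XO.*; (2,2)=-1→OXX/OOX/X.O
ply 3, X at OXX/OOX/XO. | (2,2)=+1→OXX/OOX/XOX*
ply 4: OXX/OOX/XOX is terminal -1 (O); from O.X/OOX/X.. depth 8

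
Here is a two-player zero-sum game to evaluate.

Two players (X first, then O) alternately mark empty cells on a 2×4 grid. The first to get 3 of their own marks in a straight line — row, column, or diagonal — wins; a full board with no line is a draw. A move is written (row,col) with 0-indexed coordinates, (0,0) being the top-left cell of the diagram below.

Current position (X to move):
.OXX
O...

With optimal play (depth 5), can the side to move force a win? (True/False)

p1 X@[.OXX/O...]: (0,0)[XOXX/O...]+0* (1,1)[.OXX/OX..]+0 (1,2)[.OXX/O.X.]+0 (1,3)[.OXX/O..X]+0
p2 O@[XOXX/O...]: (1,1)[XOXX/OO..]+0* (1,2)[XOXX/O.O.]+0 (1,3)[XOXX/O..O]+0
p3 X@[XOXX/OO..]: (1,2)[XOXX/OOX.]+0* (1,3)[XOXX/OO.X]-1
p4 O@[XOXX/OOX.]: (1,3)[XOXX/OOXO]+0*
p5 X@[XOXX/OOXO] terminal +0; root [.OXX/O...] d5

X winning at [.OXX/O...]: False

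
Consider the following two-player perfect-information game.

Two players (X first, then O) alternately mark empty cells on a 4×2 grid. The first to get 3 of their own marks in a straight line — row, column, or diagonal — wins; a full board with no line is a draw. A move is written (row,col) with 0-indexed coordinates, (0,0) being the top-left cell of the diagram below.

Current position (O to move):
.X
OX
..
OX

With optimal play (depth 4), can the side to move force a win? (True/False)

O winning at [.X/OX/../OX]: True

[.X/OX/../OX] O move#1: (0,0):-1/OX/OX/../OX, (2,0):+1/.X/OX/O./OX*, (2,1):+0/.X/OX/.O/OX
[.X/OX/O./OX] end (terminal -1, X#2); searched .X/OX/../OX to 4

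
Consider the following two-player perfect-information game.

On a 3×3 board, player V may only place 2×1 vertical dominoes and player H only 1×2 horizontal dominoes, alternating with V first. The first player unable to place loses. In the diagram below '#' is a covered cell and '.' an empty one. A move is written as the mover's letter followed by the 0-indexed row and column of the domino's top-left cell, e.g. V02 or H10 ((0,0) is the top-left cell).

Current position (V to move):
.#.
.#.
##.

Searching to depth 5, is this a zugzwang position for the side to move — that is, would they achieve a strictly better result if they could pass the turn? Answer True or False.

[.#./.#./##.] V move#1: V00:+1/##./##./##.*, V02:+1/.##/.##/##., V12:+1/.#./.##/###
[##./##./##.] end (terminal -1, H#2); searched .#./.#./##. to 5
pass branch (H moves first from the same position):
  | [.#./.#./##.] end (terminal -1, H#1); searched .#./.#./##. to 5
V moving scores +1; V passing scores +1

zugzwang(.#./.#./##., V) = False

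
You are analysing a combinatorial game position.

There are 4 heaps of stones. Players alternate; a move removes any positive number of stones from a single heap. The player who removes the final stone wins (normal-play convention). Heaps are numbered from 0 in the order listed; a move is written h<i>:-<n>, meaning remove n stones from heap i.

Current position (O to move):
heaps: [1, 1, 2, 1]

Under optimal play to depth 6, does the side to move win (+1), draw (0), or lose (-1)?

value((1,1,2,1), O) = +1

[(1,1,2,1)] O move#1: h0:-1:-1/(0,1,2,1), h1:-1:-1/(1,0,2,1), h2:-1:+1/(1,1,1,1)*, h2:-2:-1/(1,1,0,1), h3:-1:-1/(1,1,2,0)
[(1,1,1,1)] X move#2: h0:-1:-1/(0,1,1,1)*, h1:-1:-1/(1,0,1,1), h2:-1:-1/(1,1,0,1), h3:-1:-1/(1,1,1,0)
[(0,1,1,1)] O move#3: h1:-1:+1/(0,0,1,1)*, h2:-1:+1/(0,1,0,1), h3:-1:+1/(0,1,1,0)
[(0,0,1,1)] X move#4: h2:-1:-1/(0,0,0,1)*, h3:-1:-1/(0,0,1,0)
[(0,0,0,1)] O move#5: h3:-1:+1/(0,0,0,0)*
[(0,0,0,0)] end (terminal -1, X#6); searched (1,1,2,1) to 6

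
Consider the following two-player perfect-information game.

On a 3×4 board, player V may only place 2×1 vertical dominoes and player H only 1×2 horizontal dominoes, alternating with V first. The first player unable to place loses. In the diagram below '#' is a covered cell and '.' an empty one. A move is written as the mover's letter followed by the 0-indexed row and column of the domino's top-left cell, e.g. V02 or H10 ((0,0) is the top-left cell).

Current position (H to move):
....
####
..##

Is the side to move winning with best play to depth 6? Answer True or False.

[..../####/..##] H move#1: H00:+1/##../####/..##*, H01:+1/.##./####/..##, H02:+1/..##/####/..##, H20:+1/..../####/####
[##../####/..##] end (terminal -1, V#2); searched ..../####/..## to 6

H winning at [..../####/..##]: True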